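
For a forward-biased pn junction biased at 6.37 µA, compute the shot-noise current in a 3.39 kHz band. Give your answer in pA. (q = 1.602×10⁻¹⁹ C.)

I_n = √(2qI·B)
2qI·B = 2 × 1.602×10⁻¹⁹ × 6.37×10⁻⁶ × 3.39×10³ = 6.92×10⁻²¹ A²
I_n = √(6.92×10⁻²¹) = 8.32×10⁻¹¹ A = 83.2 pA

83.2 pA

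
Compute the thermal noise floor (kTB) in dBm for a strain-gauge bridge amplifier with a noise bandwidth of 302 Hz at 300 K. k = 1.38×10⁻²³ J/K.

P_n = kTB = 1.38×10⁻²³ × 300 × 3.02×10² = 1.25×10⁻¹⁸ W
In dBm: 10 log₁₀(1.25×10⁻¹⁸ / 10⁻³) = −149.0 dBm

−149.0 dBm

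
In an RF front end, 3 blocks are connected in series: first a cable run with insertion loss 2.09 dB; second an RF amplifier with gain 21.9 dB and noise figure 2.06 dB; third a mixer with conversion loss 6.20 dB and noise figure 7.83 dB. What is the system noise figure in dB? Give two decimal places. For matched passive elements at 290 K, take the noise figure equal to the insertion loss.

Convert to linear (a loss of L dB is a gain of −L dB): F_i = 10^(NF_i/10), G_i = 10^(G_i,dB/10)
  Stage 1: F_1 = 10^(2.09/10) = 1.618, G_1 = 10^(−2.09/10) = 0.6180
  Stage 2: F_2 = 10^(2.06/10) = 1.607, G_2 = 10^(21.9/10) = 154.9
  Stage 3: F_3 = 10^(7.83/10) = 6.067, G_3 = 10^(−6.20/10) = 0.2399
Friis cascade:
  F = 1.618 + (1.607 − 1)/0.6180 + (6.067 − 1)/95.72 = 2.653
NF = 10 log₁₀(2.653) = 4.24 dB

4.24 dB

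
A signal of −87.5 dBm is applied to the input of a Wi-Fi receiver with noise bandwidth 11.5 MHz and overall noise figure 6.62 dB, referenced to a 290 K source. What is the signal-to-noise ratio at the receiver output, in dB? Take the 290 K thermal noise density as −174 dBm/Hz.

9.3 dB

Noise floor: N = −174 + 10 log₁₀(B) + NF
10 log₁₀(1.15×10⁷) = 70.61 dB
N = −174 + 70.61 + 6.62 = −96.77 dBm
SNR = P_sig − N = −87.5 − (−96.77) = 9.27 dB → 9.3 dB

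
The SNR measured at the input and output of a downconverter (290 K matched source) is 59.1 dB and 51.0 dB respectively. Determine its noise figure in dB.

NF (dB) = SNR_in(dB) − SNR_out(dB) when the source is at T₀
NF = 59.1 − 51.0 = 8.1 dB

8.1 dB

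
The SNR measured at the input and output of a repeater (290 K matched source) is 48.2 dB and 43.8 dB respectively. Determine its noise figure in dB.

4.4 dB

NF (dB) = SNR_in(dB) − SNR_out(dB) when the source is at T₀
NF = 48.2 − 43.8 = 4.4 dB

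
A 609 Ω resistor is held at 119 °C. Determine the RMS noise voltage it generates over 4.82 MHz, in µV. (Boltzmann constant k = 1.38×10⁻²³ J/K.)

7.97 µV

T = 119 °C + 273.15 = 392.15 K
V_n = √(4kTRB)
4kTRB = 4 × 1.38×10⁻²³ × 392.15 × 6.09×10² × 4.82×10⁶ = 6.35×10⁻¹¹ V²
V_n = √(6.35×10⁻¹¹) = 7.97×10⁻⁶ V = 7.97 µV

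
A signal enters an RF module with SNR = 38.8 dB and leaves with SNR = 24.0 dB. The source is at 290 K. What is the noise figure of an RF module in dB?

14.8 dB

NF (dB) = SNR_in(dB) − SNR_out(dB) when the source is at T₀
NF = 38.8 − 24.0 = 14.8 dB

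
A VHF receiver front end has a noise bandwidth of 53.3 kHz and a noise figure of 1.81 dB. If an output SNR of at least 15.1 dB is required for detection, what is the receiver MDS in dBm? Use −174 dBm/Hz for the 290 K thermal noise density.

Sensitivity = −174 + 10 log₁₀(B) + NF + SNR_min
= −174 + 47.27 + 1.81 + 15.1
= −109.82 dBm → −109.8 dBm

−109.8 dBm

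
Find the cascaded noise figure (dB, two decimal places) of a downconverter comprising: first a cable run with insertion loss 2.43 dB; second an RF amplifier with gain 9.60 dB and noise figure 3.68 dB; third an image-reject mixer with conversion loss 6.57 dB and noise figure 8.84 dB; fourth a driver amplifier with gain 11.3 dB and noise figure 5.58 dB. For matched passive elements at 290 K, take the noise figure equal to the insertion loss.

8.83 dB

Convert to linear (a loss of L dB is a gain of −L dB): F_i = 10^(NF_i/10), G_i = 10^(G_i,dB/10)
  Stage 1: F_1 = 10^(2.43/10) = 1.750, G_1 = 10^(−2.43/10) = 0.5715
  Stage 2: F_2 = 10^(3.68/10) = 2.333, G_2 = 10^(9.60/10) = 9.120
  Stage 3: F_3 = 10^(8.84/10) = 7.656, G_3 = 10^(−6.57/10) = 0.2203
  Stage 4: F_4 = 10^(5.58/10) = 3.614, G_4 = 10^(11.3/10) = 13.49
Friis cascade:
  F = 1.750 + (2.333 − 1)/0.5715 + (7.656 − 1)/5.212 + (3.614 − 1)/1.148 = 7.637
NF = 10 log₁₀(7.637) = 8.83 dB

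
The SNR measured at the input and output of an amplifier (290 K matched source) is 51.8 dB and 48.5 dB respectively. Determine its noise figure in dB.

NF (dB) = SNR_in(dB) − SNR_out(dB) when the source is at T₀
NF = 51.8 − 48.5 = 3.3 dB

3.3 dB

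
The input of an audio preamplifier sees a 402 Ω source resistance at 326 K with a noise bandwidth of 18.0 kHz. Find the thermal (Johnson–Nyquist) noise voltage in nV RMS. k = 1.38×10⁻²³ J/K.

361 nV

V_n = √(4kTRB)
4kTRB = 4 × 1.38×10⁻²³ × 326 × 4.02×10² × 1.80×10⁴ = 1.30×10⁻¹³ V²
V_n = √(1.30×10⁻¹³) = 3.61×10⁻⁷ V = 361 nV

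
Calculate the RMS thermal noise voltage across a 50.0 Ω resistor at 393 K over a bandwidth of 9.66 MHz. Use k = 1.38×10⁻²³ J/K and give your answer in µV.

V_n = √(4kTRB)
4kTRB = 4 × 1.38×10⁻²³ × 393 × 5.00×10¹ × 9.66×10⁶ = 1.05×10⁻¹¹ V²
V_n = √(1.05×10⁻¹¹) = 3.24×10⁻⁶ V = 3.24 µV

3.24 µV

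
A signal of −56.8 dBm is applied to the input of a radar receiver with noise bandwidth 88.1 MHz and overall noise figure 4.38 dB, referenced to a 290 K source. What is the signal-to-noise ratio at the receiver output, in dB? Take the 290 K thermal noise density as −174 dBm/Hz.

Noise floor: N = −174 + 10 log₁₀(B) + NF
10 log₁₀(8.81×10⁷) = 79.45 dB
N = −174 + 79.45 + 4.38 = −90.17 dBm
SNR = P_sig − N = −56.8 − (−90.17) = 33.37 dB → 33.4 dB

33.4 dB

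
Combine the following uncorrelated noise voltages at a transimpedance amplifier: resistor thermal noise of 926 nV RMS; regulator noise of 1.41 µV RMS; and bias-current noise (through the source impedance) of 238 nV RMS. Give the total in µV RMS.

Uncorrelated sources add in power (mean-square): V_tot = √(ΣV_i²)
V_tot = √[(9.26×10⁻⁷)² + (1.41×10⁻⁶)² + (2.38×10⁻⁷)²] = 1.70×10⁻⁶ V = 1.70 µV

1.70 µV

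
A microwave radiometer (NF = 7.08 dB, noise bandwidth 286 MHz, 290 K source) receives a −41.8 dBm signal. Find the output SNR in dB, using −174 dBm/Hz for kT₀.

Noise floor: N = −174 + 10 log₁₀(B) + NF
10 log₁₀(2.86×10⁸) = 84.56 dB
N = −174 + 84.56 + 7.08 = −82.36 dBm
SNR = P_sig − N = −41.8 − (−82.36) = 40.56 dB → 40.6 dB

40.6 dB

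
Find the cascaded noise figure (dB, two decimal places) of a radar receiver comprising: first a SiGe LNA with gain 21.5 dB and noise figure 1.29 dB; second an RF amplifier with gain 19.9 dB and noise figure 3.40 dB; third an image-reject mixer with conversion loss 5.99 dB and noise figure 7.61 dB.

Convert to linear (a loss of L dB is a gain of −L dB): F_i = 10^(NF_i/10), G_i = 10^(G_i,dB/10)
  Stage 1: F_1 = 10^(1.29/10) = 1.346, G_1 = 10^(21.5/10) = 141.3
  Stage 2: F_2 = 10^(3.40/10) = 2.188, G_2 = 10^(19.9/10) = 97.72
  Stage 3: F_3 = 10^(7.61/10) = 5.768, G_3 = 10^(−5.99/10) = 0.2518
Friis cascade:
  F = 1.346 + (2.188 − 1)/141.3 + (5.768 − 1)/1.380×10⁴ = 1.355
NF = 10 log₁₀(1.355) = 1.32 dB

1.32 dB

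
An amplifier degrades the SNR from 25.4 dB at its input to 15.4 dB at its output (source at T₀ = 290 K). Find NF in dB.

NF (dB) = SNR_in(dB) − SNR_out(dB) when the source is at T₀
NF = 25.4 − 15.4 = 10.0 dB

10.0 dB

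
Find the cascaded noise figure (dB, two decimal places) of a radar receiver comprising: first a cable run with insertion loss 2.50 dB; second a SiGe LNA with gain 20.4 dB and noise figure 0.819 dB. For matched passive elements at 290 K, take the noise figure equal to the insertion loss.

Convert to linear (a loss of L dB is a gain of −L dB): F_i = 10^(NF_i/10), G_i = 10^(G_i,dB/10)
  Stage 1: F_1 = 10^(2.50/10) = 1.778, G_1 = 10^(−2.50/10) = 0.5623
  Stage 2: F_2 = 10^(0.819/10) = 1.208, G_2 = 10^(20.4/10) = 109.6
Friis cascade:
  F = 1.778 + (1.208 − 1)/0.5623 = 2.147
NF = 10 log₁₀(2.147) = 3.32 dB

3.32 dB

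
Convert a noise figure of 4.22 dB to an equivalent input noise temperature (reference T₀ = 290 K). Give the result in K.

476 K

F = 10^(4.22/10) = 2.64241
T_e = (F − 1)·T₀ = (2.64241 − 1) × 290 = 476 K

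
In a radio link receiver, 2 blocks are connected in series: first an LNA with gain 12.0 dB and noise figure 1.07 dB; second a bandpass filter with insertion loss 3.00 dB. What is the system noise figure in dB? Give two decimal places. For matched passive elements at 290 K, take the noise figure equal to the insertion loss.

1.28 dB

Convert to linear (a loss of L dB is a gain of −L dB): F_i = 10^(NF_i/10), G_i = 10^(G_i,dB/10)
  Stage 1: F_1 = 10^(1.07/10) = 1.279, G_1 = 10^(12.0/10) = 15.85
  Stage 2: F_2 = 10^(3.00/10) = 1.995, G_2 = 10^(−3.00/10) = 0.5012
Friis cascade:
  F = 1.279 + (1.995 − 1)/15.85 = 1.342
NF = 10 log₁₀(1.342) = 1.28 dB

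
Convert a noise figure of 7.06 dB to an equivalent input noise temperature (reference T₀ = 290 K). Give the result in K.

1184 K

F = 10^(7.06/10) = 5.08159
T_e = (F − 1)·T₀ = (5.08159 − 1) × 290 = 1184 K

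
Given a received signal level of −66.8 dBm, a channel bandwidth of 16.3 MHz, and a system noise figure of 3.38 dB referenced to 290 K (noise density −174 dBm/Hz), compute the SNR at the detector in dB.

Noise floor: N = −174 + 10 log₁₀(B) + NF
10 log₁₀(1.63×10⁷) = 72.12 dB
N = −174 + 72.12 + 3.38 = −98.50 dBm
SNR = P_sig − N = −66.8 − (−98.50) = 31.70 dB → 31.7 dB

31.7 dB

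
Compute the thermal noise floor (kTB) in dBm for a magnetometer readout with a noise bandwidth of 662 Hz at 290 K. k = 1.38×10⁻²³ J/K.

−145.8 dBm

P_n = kTB = 1.38×10⁻²³ × 290 × 6.62×10² = 2.65×10⁻¹⁸ W
In dBm: 10 log₁₀(2.65×10⁻¹⁸ / 10⁻³) = −145.8 dBm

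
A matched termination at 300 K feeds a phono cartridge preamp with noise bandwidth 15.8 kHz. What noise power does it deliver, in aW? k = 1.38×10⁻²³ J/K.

P_n = kTB = 1.38×10⁻²³ × 300 × 1.58×10⁴ = 6.54×10⁻¹⁷ W = 65.4 aW

65.4 aW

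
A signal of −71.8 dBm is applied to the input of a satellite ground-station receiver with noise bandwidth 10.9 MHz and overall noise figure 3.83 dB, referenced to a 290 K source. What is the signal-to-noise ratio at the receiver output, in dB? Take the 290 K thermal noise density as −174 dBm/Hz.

Noise floor: N = −174 + 10 log₁₀(B) + NF
10 log₁₀(1.09×10⁷) = 70.37 dB
N = −174 + 70.37 + 3.83 = −99.80 dBm
SNR = P_sig − N = −71.8 − (−99.80) = 28.00 dB → 28.0 dB

28.0 dB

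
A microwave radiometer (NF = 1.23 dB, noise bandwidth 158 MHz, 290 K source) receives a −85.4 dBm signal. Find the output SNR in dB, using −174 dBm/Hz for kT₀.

Noise floor: N = −174 + 10 log₁₀(B) + NF
10 log₁₀(1.58×10⁸) = 81.99 dB
N = −174 + 81.99 + 1.23 = −90.78 dBm
SNR = P_sig − N = −85.4 − (−90.78) = 5.38 dB → 5.4 dB

5.4 dB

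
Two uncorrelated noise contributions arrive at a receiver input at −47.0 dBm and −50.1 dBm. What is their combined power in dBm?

−45.3 dBm

Convert to linear, add, convert back:
P₁ = 2.00×10⁻⁸ W, P₂ = 9.77×10⁻⁹ W
P_tot = 2.97×10⁻⁸ W → 10 log₁₀(P_tot / 10⁻³) = −45.3 dBm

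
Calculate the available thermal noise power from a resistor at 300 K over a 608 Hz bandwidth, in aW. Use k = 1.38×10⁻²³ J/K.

P_n = kTB = 1.38×10⁻²³ × 300 × 6.08×10² = 2.52×10⁻¹⁸ W = 2.52 aW

2.52 aW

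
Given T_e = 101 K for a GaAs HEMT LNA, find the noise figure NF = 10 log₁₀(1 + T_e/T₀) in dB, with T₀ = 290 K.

1.30 dB

F = 1 + T_e/T₀ = 1 + 101/290 = 1.34828
NF = 10 log₁₀(1.34828) = 1.30 dB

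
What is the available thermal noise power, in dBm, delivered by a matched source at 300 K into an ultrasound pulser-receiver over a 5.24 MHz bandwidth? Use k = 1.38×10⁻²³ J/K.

−106.6 dBm

P_n = kTB = 1.38×10⁻²³ × 300 × 5.24×10⁶ = 2.17×10⁻¹⁴ W
In dBm: 10 log₁₀(2.17×10⁻¹⁴ / 10⁻³) = −106.6 dBm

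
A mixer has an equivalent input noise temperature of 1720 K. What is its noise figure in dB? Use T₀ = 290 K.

8.41 dB

F = 1 + T_e/T₀ = 1 + 1720/290 = 6.93103
NF = 10 log₁₀(6.93103) = 8.41 dB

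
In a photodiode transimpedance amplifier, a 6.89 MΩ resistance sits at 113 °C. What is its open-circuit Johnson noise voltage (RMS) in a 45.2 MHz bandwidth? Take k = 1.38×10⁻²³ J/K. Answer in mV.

2.58 mV

T = 113 °C + 273.15 = 386.15 K
V_n = √(4kTRB)
4kTRB = 4 × 1.38×10⁻²³ × 386.15 × 6.89×10⁶ × 4.52×10⁷ = 6.64×10⁻⁶ V²
V_n = √(6.64×10⁻⁶) = 2.58×10⁻³ V = 2.58 mV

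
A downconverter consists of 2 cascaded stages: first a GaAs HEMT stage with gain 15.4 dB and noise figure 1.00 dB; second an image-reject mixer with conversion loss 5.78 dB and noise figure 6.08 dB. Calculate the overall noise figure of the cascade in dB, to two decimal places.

Convert to linear (a loss of L dB is a gain of −L dB): F_i = 10^(NF_i/10), G_i = 10^(G_i,dB/10)
  Stage 1: F_1 = 10^(1.00/10) = 1.259, G_1 = 10^(15.4/10) = 34.67
  Stage 2: F_2 = 10^(6.08/10) = 4.055, G_2 = 10^(−5.78/10) = 0.2642
Friis cascade:
  F = 1.259 + (4.055 − 1)/34.67 = 1.347
NF = 10 log₁₀(1.347) = 1.29 dB

1.29 dB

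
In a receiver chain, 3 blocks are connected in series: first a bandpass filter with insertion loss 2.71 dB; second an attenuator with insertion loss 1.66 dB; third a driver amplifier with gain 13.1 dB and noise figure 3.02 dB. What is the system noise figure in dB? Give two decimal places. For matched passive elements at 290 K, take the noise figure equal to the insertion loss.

7.39 dB

Convert to linear (a loss of L dB is a gain of −L dB): F_i = 10^(NF_i/10), G_i = 10^(G_i,dB/10)
  Stage 1: F_1 = 10^(2.71/10) = 1.866, G_1 = 10^(−2.71/10) = 0.5358
  Stage 2: F_2 = 10^(1.66/10) = 1.466, G_2 = 10^(−1.66/10) = 0.6823
  Stage 3: F_3 = 10^(3.02/10) = 2.004, G_3 = 10^(13.1/10) = 20.42
Friis cascade:
  F = 1.866 + (1.466 − 1)/0.5358 + (2.004 − 1)/0.3656 = 5.483
NF = 10 log₁₀(5.483) = 7.39 dB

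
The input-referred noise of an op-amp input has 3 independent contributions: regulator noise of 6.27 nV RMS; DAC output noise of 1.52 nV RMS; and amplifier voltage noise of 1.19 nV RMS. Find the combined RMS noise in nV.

Uncorrelated sources add in power (mean-square): V_tot = √(ΣV_i²)
V_tot = √[(6.27×10⁻⁹)² + (1.52×10⁻⁹)² + (1.19×10⁻⁹)²] = 6.56×10⁻⁹ V = 6.56 nV

6.56 nV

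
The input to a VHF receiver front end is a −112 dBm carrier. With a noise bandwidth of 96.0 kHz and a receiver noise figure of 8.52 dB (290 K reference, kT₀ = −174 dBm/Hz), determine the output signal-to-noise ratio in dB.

Noise floor: N = −174 + 10 log₁₀(B) + NF
10 log₁₀(9.60×10⁴) = 49.82 dB
N = −174 + 49.82 + 8.52 = −115.66 dBm
SNR = P_sig − N = −112 − (−115.66) = 3.66 dB → 3.7 dB

3.7 dB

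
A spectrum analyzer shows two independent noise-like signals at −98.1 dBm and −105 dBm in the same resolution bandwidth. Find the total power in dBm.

Convert to linear, add, convert back:
P₁ = 1.55×10⁻¹³ W, P₂ = 3.16×10⁻¹⁴ W
P_tot = 1.87×10⁻¹³ W → 10 log₁₀(P_tot / 10⁻³) = −97.3 dBm

−97.3 dBm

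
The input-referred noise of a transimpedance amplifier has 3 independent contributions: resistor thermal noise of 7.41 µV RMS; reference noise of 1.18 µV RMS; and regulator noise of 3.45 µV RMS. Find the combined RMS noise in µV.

8.26 µV

Uncorrelated sources add in power (mean-square): V_tot = √(ΣV_i²)
V_tot = √[(7.41×10⁻⁶)² + (1.18×10⁻⁶)² + (3.45×10⁻⁶)²] = 8.26×10⁻⁶ V = 8.26 µV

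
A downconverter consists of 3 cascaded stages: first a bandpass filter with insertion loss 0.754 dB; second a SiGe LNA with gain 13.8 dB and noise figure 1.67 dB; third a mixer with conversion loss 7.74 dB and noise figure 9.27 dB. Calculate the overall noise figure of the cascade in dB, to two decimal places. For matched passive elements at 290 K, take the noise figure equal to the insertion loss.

Convert to linear (a loss of L dB is a gain of −L dB): F_i = 10^(NF_i/10), G_i = 10^(G_i,dB/10)
  Stage 1: F_1 = 10^(0.754/10) = 1.190, G_1 = 10^(−0.754/10) = 0.8406
  Stage 2: F_2 = 10^(1.67/10) = 1.469, G_2 = 10^(13.8/10) = 23.99
  Stage 3: F_3 = 10^(9.27/10) = 8.453, G_3 = 10^(−7.74/10) = 0.1683
Friis cascade:
  F = 1.190 + (1.469 − 1)/0.8406 + (8.453 − 1)/20.17 = 2.117
NF = 10 log₁₀(2.117) = 3.26 dB

3.26 dB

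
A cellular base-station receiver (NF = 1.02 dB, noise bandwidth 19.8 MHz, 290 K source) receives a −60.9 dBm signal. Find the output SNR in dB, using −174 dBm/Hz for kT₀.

39.1 dB

Noise floor: N = −174 + 10 log₁₀(B) + NF
10 log₁₀(1.98×10⁷) = 72.97 dB
N = −174 + 72.97 + 1.02 = −100.01 dBm
SNR = P_sig − N = −60.9 − (−100.01) = 39.11 dB → 39.1 dB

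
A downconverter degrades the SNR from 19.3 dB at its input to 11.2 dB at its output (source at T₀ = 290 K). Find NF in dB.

NF (dB) = SNR_in(dB) − SNR_out(dB) when the source is at T₀
NF = 19.3 − 11.2 = 8.1 dB

8.1 dB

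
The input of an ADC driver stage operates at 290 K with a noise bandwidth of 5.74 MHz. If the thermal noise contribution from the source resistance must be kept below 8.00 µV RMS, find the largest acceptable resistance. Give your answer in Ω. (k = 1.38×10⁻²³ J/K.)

697 Ω

Johnson–Nyquist: V_n = √(4kTRB) ⇒ R = V_n² / (4kTB)
4kTB = 4 × 1.38×10⁻²³ × 290 × 5.74×10⁶ = 9.19×10⁻¹⁴
R = (8.00×10⁻⁶)² / 9.19×10⁻¹⁴ = 6.97×10² Ω = 697 Ω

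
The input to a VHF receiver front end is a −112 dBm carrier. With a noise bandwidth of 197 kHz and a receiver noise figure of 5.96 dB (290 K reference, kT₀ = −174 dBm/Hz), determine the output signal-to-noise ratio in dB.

Noise floor: N = −174 + 10 log₁₀(B) + NF
10 log₁₀(1.97×10⁵) = 52.94 dB
N = −174 + 52.94 + 5.96 = −115.10 dBm
SNR = P_sig − N = −112 − (−115.10) = 3.10 dB → 3.1 dB

3.1 dB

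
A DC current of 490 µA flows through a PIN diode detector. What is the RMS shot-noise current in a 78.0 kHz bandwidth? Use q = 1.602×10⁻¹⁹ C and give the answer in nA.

I_n = √(2qI·B)
2qI·B = 2 × 1.602×10⁻¹⁹ × 4.90×10⁻⁴ × 7.80×10⁴ = 1.22×10⁻¹⁷ A²
I_n = √(1.22×10⁻¹⁷) = 3.50×10⁻⁹ A = 3.50 nA

3.50 nA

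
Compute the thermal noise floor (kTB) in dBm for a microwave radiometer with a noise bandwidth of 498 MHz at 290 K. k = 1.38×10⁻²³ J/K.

P_n = kTB = 1.38×10⁻²³ × 290 × 4.98×10⁸ = 1.99×10⁻¹² W
In dBm: 10 log₁₀(1.99×10⁻¹² / 10⁻³) = −87.0 dBm

−87.0 dBm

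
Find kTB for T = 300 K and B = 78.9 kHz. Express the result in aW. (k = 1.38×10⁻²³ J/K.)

327 aW

P_n = kTB = 1.38×10⁻²³ × 300 × 7.89×10⁴ = 3.27×10⁻¹⁶ W = 327 aW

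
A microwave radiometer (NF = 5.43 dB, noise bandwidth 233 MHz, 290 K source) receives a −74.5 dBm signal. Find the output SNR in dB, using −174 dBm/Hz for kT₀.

Noise floor: N = −174 + 10 log₁₀(B) + NF
10 log₁₀(2.33×10⁸) = 83.67 dB
N = −174 + 83.67 + 5.43 = −84.90 dBm
SNR = P_sig − N = −74.5 − (−84.90) = 10.40 dB → 10.4 dB

10.4 dB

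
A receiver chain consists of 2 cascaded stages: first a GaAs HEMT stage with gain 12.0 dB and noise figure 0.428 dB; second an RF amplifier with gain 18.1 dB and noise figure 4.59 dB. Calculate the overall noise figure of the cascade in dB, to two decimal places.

0.87 dB

Convert to linear (a loss of L dB is a gain of −L dB): F_i = 10^(NF_i/10), G_i = 10^(G_i,dB/10)
  Stage 1: F_1 = 10^(0.428/10) = 1.104, G_1 = 10^(12.0/10) = 15.85
  Stage 2: F_2 = 10^(4.59/10) = 2.877, G_2 = 10^(18.1/10) = 64.57
Friis cascade:
  F = 1.104 + (2.877 − 1)/15.85 = 1.222
NF = 10 log₁₀(1.222) = 0.87 dB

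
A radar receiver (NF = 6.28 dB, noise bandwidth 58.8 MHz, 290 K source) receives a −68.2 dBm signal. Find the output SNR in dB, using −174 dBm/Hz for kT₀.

21.8 dB

Noise floor: N = −174 + 10 log₁₀(B) + NF
10 log₁₀(5.88×10⁷) = 77.69 dB
N = −174 + 77.69 + 6.28 = −90.03 dBm
SNR = P_sig − N = −68.2 − (−90.03) = 21.83 dB → 21.8 dB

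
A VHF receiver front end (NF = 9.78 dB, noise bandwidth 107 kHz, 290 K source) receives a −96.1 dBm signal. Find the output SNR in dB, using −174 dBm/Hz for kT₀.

17.8 dB

Noise floor: N = −174 + 10 log₁₀(B) + NF
10 log₁₀(1.07×10⁵) = 50.29 dB
N = −174 + 50.29 + 9.78 = −113.93 dBm
SNR = P_sig − N = −96.1 − (−113.93) = 17.83 dB → 17.8 dB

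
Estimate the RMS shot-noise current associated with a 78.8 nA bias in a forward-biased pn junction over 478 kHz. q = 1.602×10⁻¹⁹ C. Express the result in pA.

I_n = √(2qI·B)
2qI·B = 2 × 1.602×10⁻¹⁹ × 7.88×10⁻⁸ × 4.78×10⁵ = 1.21×10⁻²⁰ A²
I_n = √(1.21×10⁻²⁰) = 1.10×10⁻¹⁰ A = 110 pA

110 pA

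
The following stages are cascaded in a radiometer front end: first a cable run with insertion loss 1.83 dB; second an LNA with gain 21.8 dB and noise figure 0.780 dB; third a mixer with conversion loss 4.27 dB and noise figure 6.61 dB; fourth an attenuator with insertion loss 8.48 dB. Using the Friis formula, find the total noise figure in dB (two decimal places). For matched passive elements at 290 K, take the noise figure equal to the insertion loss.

3.06 dB

Convert to linear (a loss of L dB is a gain of −L dB): F_i = 10^(NF_i/10), G_i = 10^(G_i,dB/10)
  Stage 1: F_1 = 10^(1.83/10) = 1.524, G_1 = 10^(−1.83/10) = 0.6561
  Stage 2: F_2 = 10^(0.780/10) = 1.197, G_2 = 10^(21.8/10) = 151.4
  Stage 3: F_3 = 10^(6.61/10) = 4.581, G_3 = 10^(−4.27/10) = 0.3741
  Stage 4: F_4 = 10^(8.48/10) = 7.047, G_4 = 10^(−8.48/10) = 0.1419
Friis cascade:
  F = 1.524 + (1.197 − 1)/0.6561 + (4.581 − 1)/99.31 + (7.047 − 1)/37.15 = 2.023
NF = 10 log₁₀(2.023) = 3.06 dB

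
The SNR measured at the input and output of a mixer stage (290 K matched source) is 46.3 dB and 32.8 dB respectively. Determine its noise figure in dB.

NF (dB) = SNR_in(dB) − SNR_out(dB) when the source is at T₀
NF = 46.3 − 32.8 = 13.5 dB

13.5 dB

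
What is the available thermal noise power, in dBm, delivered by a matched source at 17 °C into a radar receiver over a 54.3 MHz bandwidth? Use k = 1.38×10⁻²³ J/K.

−96.6 dBm

T = 17 °C + 273.15 = 290.15 K
P_n = kTB = 1.38×10⁻²³ × 290.15 × 5.43×10⁷ = 2.17×10⁻¹³ W
In dBm: 10 log₁₀(2.17×10⁻¹³ / 10⁻³) = −96.6 dBm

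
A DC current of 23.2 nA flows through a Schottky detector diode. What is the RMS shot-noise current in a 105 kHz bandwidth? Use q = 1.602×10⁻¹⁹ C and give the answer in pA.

I_n = √(2qI·B)
2qI·B = 2 × 1.602×10⁻¹⁹ × 2.32×10⁻⁸ × 1.05×10⁵ = 7.80×10⁻²² A²
I_n = √(7.80×10⁻²²) = 2.79×10⁻¹¹ A = 27.9 pA

27.9 pA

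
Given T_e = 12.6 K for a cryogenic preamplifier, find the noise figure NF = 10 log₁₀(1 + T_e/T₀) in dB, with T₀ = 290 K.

0.185 dB

F = 1 + T_e/T₀ = 1 + 12.6/290 = 1.04345
NF = 10 log₁₀(1.04345) = 0.185 dB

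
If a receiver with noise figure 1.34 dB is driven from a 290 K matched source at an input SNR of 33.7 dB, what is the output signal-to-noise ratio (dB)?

By definition F = SNR_in/SNR_out, so in dB: SNR_out = SNR_in − NF
SNR_out = 33.7 − 1.34 = 32.36 dB

32.36 dB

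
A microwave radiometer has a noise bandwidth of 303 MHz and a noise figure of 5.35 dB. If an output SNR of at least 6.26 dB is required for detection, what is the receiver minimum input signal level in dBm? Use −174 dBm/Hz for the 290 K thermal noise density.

Sensitivity = −174 + 10 log₁₀(B) + NF + SNR_min
= −174 + 84.81 + 5.35 + 6.26
= −77.58 dBm → −77.6 dBm

−77.6 dBm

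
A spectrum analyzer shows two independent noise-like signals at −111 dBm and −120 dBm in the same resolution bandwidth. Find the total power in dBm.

Convert to linear, add, convert back:
P₁ = 7.94×10⁻¹⁵ W, P₂ = 1.00×10⁻¹⁵ W
P_tot = 8.94×10⁻¹⁵ W → 10 log₁₀(P_tot / 10⁻³) = −110.5 dBm

−110.5 dBm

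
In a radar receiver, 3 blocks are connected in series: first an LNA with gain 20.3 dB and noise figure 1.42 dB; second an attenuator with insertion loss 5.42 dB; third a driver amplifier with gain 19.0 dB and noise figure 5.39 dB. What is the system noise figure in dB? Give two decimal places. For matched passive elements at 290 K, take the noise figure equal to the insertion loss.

Convert to linear (a loss of L dB is a gain of −L dB): F_i = 10^(NF_i/10), G_i = 10^(G_i,dB/10)
  Stage 1: F_1 = 10^(1.42/10) = 1.387, G_1 = 10^(20.3/10) = 107.2
  Stage 2: F_2 = 10^(5.42/10) = 3.483, G_2 = 10^(−5.42/10) = 0.2871
  Stage 3: F_3 = 10^(5.39/10) = 3.459, G_3 = 10^(19.0/10) = 79.43
Friis cascade:
  F = 1.387 + (3.483 − 1)/107.2 + (3.459 − 1)/30.76 = 1.490
NF = 10 log₁₀(1.490) = 1.73 dB

1.73 dB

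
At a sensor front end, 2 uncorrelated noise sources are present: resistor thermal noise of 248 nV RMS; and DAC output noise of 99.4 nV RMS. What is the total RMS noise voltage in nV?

267 nV

Uncorrelated sources add in power (mean-square): V_tot = √(ΣV_i²)
V_tot = √[(2.48×10⁻⁷)² + (9.94×10⁻⁸)²] = 2.67×10⁻⁷ V = 267 nV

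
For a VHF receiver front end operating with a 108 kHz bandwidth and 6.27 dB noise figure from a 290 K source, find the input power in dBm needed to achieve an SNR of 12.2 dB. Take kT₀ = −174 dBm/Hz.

Sensitivity = −174 + 10 log₁₀(B) + NF + SNR_min
= −174 + 50.33 + 6.27 + 12.2
= −105.20 dBm → −105.2 dBm

−105.2 dBm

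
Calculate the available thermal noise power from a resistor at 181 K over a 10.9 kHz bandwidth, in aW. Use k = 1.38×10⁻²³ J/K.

27.2 aW

P_n = kTB = 1.38×10⁻²³ × 181 × 1.09×10⁴ = 2.72×10⁻¹⁷ W = 27.2 aW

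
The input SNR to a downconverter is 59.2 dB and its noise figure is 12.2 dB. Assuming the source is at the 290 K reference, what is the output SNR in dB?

By definition F = SNR_in/SNR_out, so in dB: SNR_out = SNR_in − NF
SNR_out = 59.2 − 12.2 = 47.0 dB

47.0 dB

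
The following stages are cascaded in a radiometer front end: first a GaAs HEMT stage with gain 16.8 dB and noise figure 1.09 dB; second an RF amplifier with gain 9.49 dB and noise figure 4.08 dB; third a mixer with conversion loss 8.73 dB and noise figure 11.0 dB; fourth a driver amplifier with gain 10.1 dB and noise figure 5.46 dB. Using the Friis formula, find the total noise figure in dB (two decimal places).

1.43 dB

Convert to linear (a loss of L dB is a gain of −L dB): F_i = 10^(NF_i/10), G_i = 10^(G_i,dB/10)
  Stage 1: F_1 = 10^(1.09/10) = 1.285, G_1 = 10^(16.8/10) = 47.86
  Stage 2: F_2 = 10^(4.08/10) = 2.559, G_2 = 10^(9.49/10) = 8.892
  Stage 3: F_3 = 10^(11.0/10) = 12.59, G_3 = 10^(−8.73/10) = 0.1340
  Stage 4: F_4 = 10^(5.46/10) = 3.516, G_4 = 10^(10.1/10) = 10.23
Friis cascade:
  F = 1.285 + (2.559 − 1)/47.86 + (12.59 − 1)/425.6 + (3.516 − 1)/57.02 = 1.389
NF = 10 log₁₀(1.389) = 1.43 dB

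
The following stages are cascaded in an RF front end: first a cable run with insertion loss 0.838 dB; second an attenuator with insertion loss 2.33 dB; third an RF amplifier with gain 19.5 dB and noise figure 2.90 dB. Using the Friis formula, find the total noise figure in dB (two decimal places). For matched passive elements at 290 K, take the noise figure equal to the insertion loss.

6.07 dB

Convert to linear (a loss of L dB is a gain of −L dB): F_i = 10^(NF_i/10), G_i = 10^(G_i,dB/10)
  Stage 1: F_1 = 10^(0.838/10) = 1.213, G_1 = 10^(−0.838/10) = 0.8245
  Stage 2: F_2 = 10^(2.33/10) = 1.710, G_2 = 10^(−2.33/10) = 0.5848
  Stage 3: F_3 = 10^(2.90/10) = 1.950, G_3 = 10^(19.5/10) = 89.13
Friis cascade:
  F = 1.213 + (1.710 − 1)/0.8245 + (1.950 − 1)/0.4822 = 4.044
NF = 10 log₁₀(4.044) = 6.07 dB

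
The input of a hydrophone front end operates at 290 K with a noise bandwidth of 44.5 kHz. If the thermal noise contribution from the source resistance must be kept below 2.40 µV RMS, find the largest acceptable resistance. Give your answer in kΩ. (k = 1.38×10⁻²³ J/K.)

Johnson–Nyquist: V_n = √(4kTRB) ⇒ R = V_n² / (4kTB)
4kTB = 4 × 1.38×10⁻²³ × 290 × 4.45×10⁴ = 7.12×10⁻¹⁶
R = (2.40×10⁻⁶)² / 7.12×10⁻¹⁶ = 8.09×10³ Ω = 8.09 kΩ

8.09 kΩ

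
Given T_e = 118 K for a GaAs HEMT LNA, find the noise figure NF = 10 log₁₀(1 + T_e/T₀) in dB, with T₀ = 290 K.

1.48 dB

F = 1 + T_e/T₀ = 1 + 118/290 = 1.4069
NF = 10 log₁₀(1.4069) = 1.48 dB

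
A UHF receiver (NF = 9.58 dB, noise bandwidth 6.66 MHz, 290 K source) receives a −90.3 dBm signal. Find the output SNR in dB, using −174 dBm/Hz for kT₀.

Noise floor: N = −174 + 10 log₁₀(B) + NF
10 log₁₀(6.66×10⁶) = 68.23 dB
N = −174 + 68.23 + 9.58 = −96.19 dBm
SNR = P_sig − N = −90.3 − (−96.19) = 5.89 dB → 5.9 dB

5.9 dB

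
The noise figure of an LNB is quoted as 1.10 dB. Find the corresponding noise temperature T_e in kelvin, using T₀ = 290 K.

F = 10^(1.10/10) = 1.28825
T_e = (F − 1)·T₀ = (1.28825 − 1) × 290 = 83.6 K

83.6 K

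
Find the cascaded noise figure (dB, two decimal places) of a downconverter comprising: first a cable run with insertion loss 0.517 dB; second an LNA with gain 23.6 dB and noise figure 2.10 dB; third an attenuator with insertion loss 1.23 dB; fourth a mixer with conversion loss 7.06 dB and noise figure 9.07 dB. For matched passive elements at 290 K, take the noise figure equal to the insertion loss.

Convert to linear (a loss of L dB is a gain of −L dB): F_i = 10^(NF_i/10), G_i = 10^(G_i,dB/10)
  Stage 1: F_1 = 10^(0.517/10) = 1.126, G_1 = 10^(−0.517/10) = 0.8878
  Stage 2: F_2 = 10^(2.10/10) = 1.622, G_2 = 10^(23.6/10) = 229.1
  Stage 3: F_3 = 10^(1.23/10) = 1.327, G_3 = 10^(−1.23/10) = 0.7534
  Stage 4: F_4 = 10^(9.07/10) = 8.072, G_4 = 10^(−7.06/10) = 0.1968
Friis cascade:
  F = 1.126 + (1.622 − 1)/0.8878 + (1.327 − 1)/203.4 + (8.072 − 1)/153.2 = 1.875
NF = 10 log₁₀(1.875) = 2.73 dB

2.73 dB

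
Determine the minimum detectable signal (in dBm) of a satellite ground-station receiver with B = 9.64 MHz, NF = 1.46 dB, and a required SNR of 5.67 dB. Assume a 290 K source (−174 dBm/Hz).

Sensitivity = −174 + 10 log₁₀(B) + NF + SNR_min
= −174 + 69.84 + 1.46 + 5.67
= −97.03 dBm → −97.0 dBm

−97.0 dBm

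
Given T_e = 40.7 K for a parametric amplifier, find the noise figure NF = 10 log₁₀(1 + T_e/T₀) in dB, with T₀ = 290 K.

0.570 dB

F = 1 + T_e/T₀ = 1 + 40.7/290 = 1.14034
NF = 10 log₁₀(1.14034) = 0.570 dB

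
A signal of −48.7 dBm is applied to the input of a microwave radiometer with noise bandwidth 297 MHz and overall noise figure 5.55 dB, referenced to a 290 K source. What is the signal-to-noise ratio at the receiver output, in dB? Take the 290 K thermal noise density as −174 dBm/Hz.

35.0 dB

Noise floor: N = −174 + 10 log₁₀(B) + NF
10 log₁₀(2.97×10⁸) = 84.73 dB
N = −174 + 84.73 + 5.55 = −83.72 dBm
SNR = P_sig − N = −48.7 − (−83.72) = 35.02 dB → 35.0 dB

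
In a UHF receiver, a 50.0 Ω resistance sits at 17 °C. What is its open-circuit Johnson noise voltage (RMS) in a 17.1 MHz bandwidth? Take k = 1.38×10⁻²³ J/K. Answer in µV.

T = 17 °C + 273.15 = 290.15 K
V_n = √(4kTRB)
4kTRB = 4 × 1.38×10⁻²³ × 290.15 × 5.00×10¹ × 1.71×10⁷ = 1.37×10⁻¹¹ V²
V_n = √(1.37×10⁻¹¹) = 3.70×10⁻⁶ V = 3.70 µV

3.70 µV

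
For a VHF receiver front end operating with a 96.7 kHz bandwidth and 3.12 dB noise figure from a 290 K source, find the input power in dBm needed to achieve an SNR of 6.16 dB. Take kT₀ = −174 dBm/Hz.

Sensitivity = −174 + 10 log₁₀(B) + NF + SNR_min
= −174 + 49.85 + 3.12 + 6.16
= −114.87 dBm → −114.9 dBm

−114.9 dBm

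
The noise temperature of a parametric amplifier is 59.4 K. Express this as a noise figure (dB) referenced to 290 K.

F = 1 + T_e/T₀ = 1 + 59.4/290 = 1.20483
NF = 10 log₁₀(1.20483) = 0.809 dB

0.809 dB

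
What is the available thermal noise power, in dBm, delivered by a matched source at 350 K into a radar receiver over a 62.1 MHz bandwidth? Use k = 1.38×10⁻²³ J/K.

−95.2 dBm

P_n = kTB = 1.38×10⁻²³ × 350 × 6.21×10⁷ = 3.00×10⁻¹³ W
In dBm: 10 log₁₀(3.00×10⁻¹³ / 10⁻³) = −95.2 dBm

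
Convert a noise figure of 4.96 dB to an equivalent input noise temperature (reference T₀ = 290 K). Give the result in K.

619 K

F = 10^(4.96/10) = 3.13329
T_e = (F − 1)·T₀ = (3.13329 − 1) × 290 = 619 K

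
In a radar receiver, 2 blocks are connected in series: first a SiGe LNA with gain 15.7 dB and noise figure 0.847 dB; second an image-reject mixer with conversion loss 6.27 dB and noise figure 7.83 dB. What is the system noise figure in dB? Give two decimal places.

1.31 dB

Convert to linear (a loss of L dB is a gain of −L dB): F_i = 10^(NF_i/10), G_i = 10^(G_i,dB/10)
  Stage 1: F_1 = 10^(0.847/10) = 1.215, G_1 = 10^(15.7/10) = 37.15
  Stage 2: F_2 = 10^(7.83/10) = 6.067, G_2 = 10^(−6.27/10) = 0.2360
Friis cascade:
  F = 1.215 + (6.067 − 1)/37.15 = 1.352
NF = 10 log₁₀(1.352) = 1.31 dB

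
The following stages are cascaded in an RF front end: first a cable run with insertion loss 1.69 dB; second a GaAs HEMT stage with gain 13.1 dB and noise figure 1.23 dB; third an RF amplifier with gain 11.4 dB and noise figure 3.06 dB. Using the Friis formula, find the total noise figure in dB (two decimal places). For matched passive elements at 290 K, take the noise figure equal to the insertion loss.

3.08 dB

Convert to linear (a loss of L dB is a gain of −L dB): F_i = 10^(NF_i/10), G_i = 10^(G_i,dB/10)
  Stage 1: F_1 = 10^(1.69/10) = 1.476, G_1 = 10^(−1.69/10) = 0.6776
  Stage 2: F_2 = 10^(1.23/10) = 1.327, G_2 = 10^(13.1/10) = 20.42
  Stage 3: F_3 = 10^(3.06/10) = 2.023, G_3 = 10^(11.4/10) = 13.80
Friis cascade:
  F = 1.476 + (1.327 − 1)/0.6776 + (2.023 − 1)/13.84 = 2.033
NF = 10 log₁₀(2.033) = 3.08 dB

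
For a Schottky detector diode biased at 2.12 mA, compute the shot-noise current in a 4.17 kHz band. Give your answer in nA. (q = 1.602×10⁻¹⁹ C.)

I_n = √(2qI·B)
2qI·B = 2 × 1.602×10⁻¹⁹ × 2.12×10⁻³ × 4.17×10³ = 2.83×10⁻¹⁸ A²
I_n = √(2.83×10⁻¹⁸) = 1.68×10⁻⁹ A = 1.68 nA

1.68 nA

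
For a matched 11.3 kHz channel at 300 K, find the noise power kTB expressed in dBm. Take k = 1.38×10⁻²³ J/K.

P_n = kTB = 1.38×10⁻²³ × 300 × 1.13×10⁴ = 4.68×10⁻¹⁷ W
In dBm: 10 log₁₀(4.68×10⁻¹⁷ / 10⁻³) = −133.3 dBm

−133.3 dBm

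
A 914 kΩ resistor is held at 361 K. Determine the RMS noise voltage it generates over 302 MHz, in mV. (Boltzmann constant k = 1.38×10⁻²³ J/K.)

2.35 mV

V_n = √(4kTRB)
4kTRB = 4 × 1.38×10⁻²³ × 361 × 9.14×10⁵ × 3.02×10⁸ = 5.50×10⁻⁶ V²
V_n = √(5.50×10⁻⁶) = 2.35×10⁻³ V = 2.35 mV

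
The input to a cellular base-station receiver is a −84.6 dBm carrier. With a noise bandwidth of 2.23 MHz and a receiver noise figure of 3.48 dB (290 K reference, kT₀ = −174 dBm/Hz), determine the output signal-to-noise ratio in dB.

22.4 dB

Noise floor: N = −174 + 10 log₁₀(B) + NF
10 log₁₀(2.23×10⁶) = 63.48 dB
N = −174 + 63.48 + 3.48 = −107.04 dBm
SNR = P_sig − N = −84.6 − (−107.04) = 22.44 dB → 22.4 dB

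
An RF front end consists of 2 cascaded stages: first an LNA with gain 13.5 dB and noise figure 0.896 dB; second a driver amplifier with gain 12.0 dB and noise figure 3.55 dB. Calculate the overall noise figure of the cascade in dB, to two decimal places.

Convert to linear (a loss of L dB is a gain of −L dB): F_i = 10^(NF_i/10), G_i = 10^(G_i,dB/10)
  Stage 1: F_1 = 10^(0.896/10) = 1.229, G_1 = 10^(13.5/10) = 22.39
  Stage 2: F_2 = 10^(3.55/10) = 2.265, G_2 = 10^(12.0/10) = 15.85
Friis cascade:
  F = 1.229 + (2.265 − 1)/22.39 = 1.286
NF = 10 log₁₀(1.286) = 1.09 dB

1.09 dB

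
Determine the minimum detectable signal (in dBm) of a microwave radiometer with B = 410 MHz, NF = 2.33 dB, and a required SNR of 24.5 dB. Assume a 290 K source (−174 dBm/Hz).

Sensitivity = −174 + 10 log₁₀(B) + NF + SNR_min
= −174 + 86.13 + 2.33 + 24.5
= −61.04 dBm → −61.0 dBm

−61.0 dBm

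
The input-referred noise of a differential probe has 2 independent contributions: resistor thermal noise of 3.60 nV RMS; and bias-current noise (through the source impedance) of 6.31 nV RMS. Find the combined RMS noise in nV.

Uncorrelated sources add in power (mean-square): V_tot = √(ΣV_i²)
V_tot = √[(3.60×10⁻⁹)² + (6.31×10⁻⁹)²] = 7.26×10⁻⁹ V = 7.26 nV

7.26 nV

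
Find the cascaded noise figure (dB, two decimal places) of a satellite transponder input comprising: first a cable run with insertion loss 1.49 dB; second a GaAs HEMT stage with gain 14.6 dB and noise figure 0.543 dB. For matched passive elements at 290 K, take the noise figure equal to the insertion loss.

2.03 dB

Convert to linear (a loss of L dB is a gain of −L dB): F_i = 10^(NF_i/10), G_i = 10^(G_i,dB/10)
  Stage 1: F_1 = 10^(1.49/10) = 1.409, G_1 = 10^(−1.49/10) = 0.7096
  Stage 2: F_2 = 10^(0.543/10) = 1.133, G_2 = 10^(14.6/10) = 28.84
Friis cascade:
  F = 1.409 + (1.133 − 1)/0.7096 = 1.597
NF = 10 log₁₀(1.597) = 2.03 dB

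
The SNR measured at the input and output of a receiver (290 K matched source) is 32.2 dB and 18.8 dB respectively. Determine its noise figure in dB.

13.4 dB

NF (dB) = SNR_in(dB) − SNR_out(dB) when the source is at T₀
NF = 32.2 − 18.8 = 13.4 dB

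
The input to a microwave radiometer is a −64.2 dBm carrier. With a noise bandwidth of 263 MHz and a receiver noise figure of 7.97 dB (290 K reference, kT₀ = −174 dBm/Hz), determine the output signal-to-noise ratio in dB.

Noise floor: N = −174 + 10 log₁₀(B) + NF
10 log₁₀(2.63×10⁸) = 84.2 dB
N = −174 + 84.2 + 7.97 = −81.83 dBm
SNR = P_sig − N = −64.2 − (−81.83) = 17.63 dB → 17.6 dB

17.6 dB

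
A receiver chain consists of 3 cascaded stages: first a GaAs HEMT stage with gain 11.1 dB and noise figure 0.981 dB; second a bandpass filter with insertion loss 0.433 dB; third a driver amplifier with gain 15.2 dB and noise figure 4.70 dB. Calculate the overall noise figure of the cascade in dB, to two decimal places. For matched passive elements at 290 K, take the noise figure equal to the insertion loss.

1.55 dB

Convert to linear (a loss of L dB is a gain of −L dB): F_i = 10^(NF_i/10), G_i = 10^(G_i,dB/10)
  Stage 1: F_1 = 10^(0.981/10) = 1.253, G_1 = 10^(11.1/10) = 12.88
  Stage 2: F_2 = 10^(0.433/10) = 1.105, G_2 = 10^(−0.433/10) = 0.9051
  Stage 3: F_3 = 10^(4.70/10) = 2.951, G_3 = 10^(15.2/10) = 33.11
Friis cascade:
  F = 1.253 + (1.105 − 1)/12.88 + (2.951 − 1)/11.66 = 1.429
NF = 10 log₁₀(1.429) = 1.55 dB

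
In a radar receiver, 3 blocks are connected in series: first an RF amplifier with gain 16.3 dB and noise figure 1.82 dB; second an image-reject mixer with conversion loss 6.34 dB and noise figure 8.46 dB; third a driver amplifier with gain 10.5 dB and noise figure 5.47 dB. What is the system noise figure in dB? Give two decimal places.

2.82 dB

Convert to linear (a loss of L dB is a gain of −L dB): F_i = 10^(NF_i/10), G_i = 10^(G_i,dB/10)
  Stage 1: F_1 = 10^(1.82/10) = 1.521, G_1 = 10^(16.3/10) = 42.66
  Stage 2: F_2 = 10^(8.46/10) = 7.015, G_2 = 10^(−6.34/10) = 0.2323
  Stage 3: F_3 = 10^(5.47/10) = 3.524, G_3 = 10^(10.5/10) = 11.22
Friis cascade:
  F = 1.521 + (7.015 − 1)/42.66 + (3.524 − 1)/9.908 = 1.916
NF = 10 log₁₀(1.916) = 2.82 dB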